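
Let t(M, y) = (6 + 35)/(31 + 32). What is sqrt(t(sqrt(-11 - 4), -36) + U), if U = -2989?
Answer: 13*I*sqrt(7798)/21 ≈ 54.666*I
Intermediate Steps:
t(M, y) = 41/63
sqrt(t(sqrt(-11 - 4), -36) + U) = sqrt(41/63 - 2989) = sqrt(-188266/63) = 13*I*sqrt(7798)/21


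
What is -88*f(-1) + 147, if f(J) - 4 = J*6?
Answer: 323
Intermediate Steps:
f(J) = 4 + 6*J (f(J) = 4 + J*6 = 4 + 6*J)
-88*f(-1) + 147 = -88*(4 + 6*(-1)) + 147 = -88*(4 - 6) + 147 = -88*(-2) + 147 = 176 + 147 = 323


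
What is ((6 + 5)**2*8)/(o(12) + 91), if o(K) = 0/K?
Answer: 968/91 ≈ 10.637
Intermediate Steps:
o(K) = 0
((6 + 5)**2*8)/(o(12) + 91) = ((6 + 5)**2*8)/(0 + 91) = (11**2*8)/91 = (121*8)*(1/91) = 968*(1/91) = 968/91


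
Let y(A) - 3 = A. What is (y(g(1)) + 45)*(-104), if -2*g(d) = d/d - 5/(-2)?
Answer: -4810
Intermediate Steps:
g(d) = -7/4 (g(d) = -(d/d - 5/(-2))/2 = -(1 - 5*(-½))/2 = -(1 + 5/2)/2 = -½*7/2 = -7/4)
y(A) = 3 + A
(y(g(1)) + 45)*(-104) = ((3 - 7/4) + 45)*(-104) = (5/4 + 45)*(-104) = (185/4)*(-104) = -4810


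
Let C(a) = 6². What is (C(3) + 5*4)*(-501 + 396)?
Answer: -5880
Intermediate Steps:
C(a) = 36
(C(3) + 5*4)*(-501 + 396) = (36 + 5*4)*(-501 + 396) = (36 + 20)*(-105) = 56*(-105) = -5880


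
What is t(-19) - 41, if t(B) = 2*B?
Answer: -79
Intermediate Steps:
t(-19) - 41 = 2*(-19) - 41 = -38 - 41 = -79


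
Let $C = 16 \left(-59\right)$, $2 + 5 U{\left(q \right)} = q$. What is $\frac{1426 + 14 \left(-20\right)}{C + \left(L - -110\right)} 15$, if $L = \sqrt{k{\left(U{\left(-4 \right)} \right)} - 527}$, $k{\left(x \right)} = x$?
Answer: $- \frac{515700}{25039} - \frac{17190 i \sqrt{13205}}{3480421} \approx -20.596 - 0.56756 i$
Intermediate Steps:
$U{\left(q \right)} = - \frac{2}{5} + \frac{q}{5}$
$C = -944$
$L = \frac{i \sqrt{13205}}{5}$ ($L = \sqrt{\left(- \frac{2}{5} + \frac{1}{5} \left(-4\right)\right) - 527} = \sqrt{\left(- \frac{2}{5} - \frac{4}{5}\right) - 527} = \sqrt{- \frac{6}{5} - 527} = \sqrt{- \frac{2641}{5}} = \frac{i \sqrt{13205}}{5} \approx 22.983 i$)
$\frac{1426 + 14 \left(-20\right)}{C + \left(L - -110\right)} 15 = \frac{1426 + 14 \left(-20\right)}{-944 + \left(\frac{i \sqrt{13205}}{5} - -110\right)} 15 = \frac{1426 - 280}{-944 + \left(\frac{i \sqrt{13205}}{5} + 110\right)} 15 = \frac{1146}{-944 + \left(110 + \frac{i \sqrt{13205}}{5}\right)} 15 = \frac{1146}{-834 + \frac{i \sqrt{13205}}{5}} \cdot 15 = \frac{17190}{-834 + \frac{i \sqrt{13205}}{5}}$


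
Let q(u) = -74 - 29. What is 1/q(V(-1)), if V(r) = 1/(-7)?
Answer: -1/103 ≈ -0.0097087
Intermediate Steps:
V(r) = -⅐
q(u) = -103
1/q(V(-1)) = 1/(-103) = -1/103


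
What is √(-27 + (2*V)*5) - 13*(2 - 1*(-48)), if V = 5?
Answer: -650 + √23 ≈ -645.20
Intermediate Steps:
√(-27 + (2*V)*5) - 13*(2 - 1*(-48)) = √(-27 + (2*5)*5) - 13*(2 - 1*(-48)) = √(-27 + 10*5) - 13*(2 + 48) = √(-27 + 50) - 13*50 = √23 - 650 = -650 + √23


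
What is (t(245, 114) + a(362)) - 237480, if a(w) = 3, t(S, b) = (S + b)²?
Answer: -108596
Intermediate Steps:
(t(245, 114) + a(362)) - 237480 = ((245 + 114)² + 3) - 237480 = (359² + 3) - 237480 = (128881 + 3) - 237480 = 128884 - 237480 = -108596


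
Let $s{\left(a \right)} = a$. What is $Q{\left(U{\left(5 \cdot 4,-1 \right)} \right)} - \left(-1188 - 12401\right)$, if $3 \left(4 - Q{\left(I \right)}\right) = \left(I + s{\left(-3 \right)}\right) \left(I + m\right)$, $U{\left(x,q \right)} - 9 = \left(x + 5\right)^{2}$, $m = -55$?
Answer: $-108190$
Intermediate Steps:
$U{\left(x,q \right)} = 9 + \left(5 + x\right)^{2}$ ($U{\left(x,q \right)} = 9 + \left(x + 5\right)^{2} = 9 + \left(5 + x\right)^{2}$)
$Q{\left(I \right)} = 4 - \frac{\left(-55 + I\right) \left(-3 + I\right)}{3}$ ($Q{\left(I \right)} = 4 - \frac{\left(I - 3\right) \left(I - 55\right)}{3} = 4 - \frac{\left(-3 + I\right) \left(-55 + I\right)}{3} = 4 - \frac{\left(-55 + I\right) \left(-3 + I\right)}{3}$)
$Q{\left(U{\left(5 \cdot 4,-1 \right)} \right)} - \left(-1188 - 12401\right) = \left(-51 - \frac{\left(9 + \left(5 + 5 \cdot 4\right)^{2}\right)^{2}}{3} + \frac{58 \left(9 + \left(5 + 5 \cdot 4\right)^{2}\right)}{3}\right) - \left(-1188 - 12401\right) = \left(-51 - \frac{\left(9 + \left(5 + 20\right)^{2}\right)^{2}}{3} + \frac{58 \left(9 + \left(5 + 20\right)^{2}\right)}{3}\right) - \left(-1188 - 12401\right) = \left(-51 - \frac{\left(9 + 25^{2}\right)^{2}}{3} + \frac{58 \left(9 + 25^{2}\right)}{3}\right) - -13589 = \left(-51 - \frac{\left(9 + 625\right)^{2}}{3} + \frac{58 \left(9 + 625\right)}{3}\right) + 13589 = \left(-51 - \frac{634^{2}}{3} + \frac{58}{3} \cdot 634\right) + 13589 = \left(-51 - \frac{401956}{3} + \frac{36772}{3}\right) + 13589 = -121779 + 13589 = -108190$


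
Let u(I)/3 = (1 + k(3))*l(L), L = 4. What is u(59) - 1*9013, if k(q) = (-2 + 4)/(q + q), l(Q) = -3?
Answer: -9025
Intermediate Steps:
k(q) = 1/q (k(q) = 2/((2*q)) = 2*(1/(2*q)) = 1/q)
u(I) = -12 (u(I) = 3*((1 + 1/3)*(-3)) = 3*((1 + ⅓)*(-3)) = 3*((4/3)*(-3)) = 3*(-4) = -12)
u(59) - 1*9013 = -12 - 1*9013 = -12 - 9013 = -9025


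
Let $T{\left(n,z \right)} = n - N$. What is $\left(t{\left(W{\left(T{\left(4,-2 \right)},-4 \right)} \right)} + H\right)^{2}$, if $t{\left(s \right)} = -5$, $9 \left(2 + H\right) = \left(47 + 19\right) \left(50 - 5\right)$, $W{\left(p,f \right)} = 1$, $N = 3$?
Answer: $104329$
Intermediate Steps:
$T{\left(n,z \right)} = -3 + n$ ($T{\left(n,z \right)} = n - 3 = -3 + n$)
$H = 328$ ($H = -2 + \frac{\left(47 + 19\right) \left(50 - 5\right)}{9} = -2 + \frac{66 \cdot 45}{9} = -2 + \frac{1}{9} \cdot 2970 = -2 + 330 = 328$)
$\left(t{\left(W{\left(T{\left(4,-2 \right)},-4 \right)} \right)} + H\right)^{2} = \left(-5 + 328\right)^{2} = 323^{2} = 104329$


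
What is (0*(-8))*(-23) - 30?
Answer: -30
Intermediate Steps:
(0*(-8))*(-23) - 30 = 0*(-23) - 30 = 0 - 30 = -30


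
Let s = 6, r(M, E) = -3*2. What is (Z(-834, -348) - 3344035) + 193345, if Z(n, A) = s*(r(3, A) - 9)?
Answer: -3150780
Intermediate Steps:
r(M, E) = -6
Z(n, A) = -90 (Z(n, A) = 6*(-6 - 9) = 6*(-15) = -90)
(Z(-834, -348) - 3344035) + 193345 = (-90 - 3344035) + 193345 = -3344125 + 193345 = -3150780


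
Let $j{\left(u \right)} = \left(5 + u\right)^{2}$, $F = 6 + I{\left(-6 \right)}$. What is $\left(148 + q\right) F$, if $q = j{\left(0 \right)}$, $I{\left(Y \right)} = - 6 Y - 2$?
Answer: $6920$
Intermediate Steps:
$I{\left(Y \right)} = -2 - 6 Y$
$F = 40$ ($F = 6 - -34 = 6 + \left(-2 + 36\right) = 6 + 34 = 40$)
$q = 25$ ($q = \left(5 + 0\right)^{2} = 5^{2} = 25$)
$\left(148 + q\right) F = \left(148 + 25\right) 40 = 173 \cdot 40 = 6920$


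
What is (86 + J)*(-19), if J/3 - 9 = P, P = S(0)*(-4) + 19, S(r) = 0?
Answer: -3230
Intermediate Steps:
P = 19 (P = 0*(-4) + 19 = 0 + 19 = 19)
J = 84 (J = 27 + 3*19 = 27 + 57 = 84)
(86 + J)*(-19) = (86 + 84)*(-19) = 170*(-19) = -3230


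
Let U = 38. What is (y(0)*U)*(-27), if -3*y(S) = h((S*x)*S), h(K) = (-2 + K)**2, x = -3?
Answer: 1368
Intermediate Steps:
y(S) = -(-2 - 3*S**2)**2/3 (y(S) = -(-2 + (S*(-3))*S)**2/3 = -(-2 + (-3*S)*S)**2/3 = -(-2 - 3*S**2)**2/3)
(y(0)*U)*(-27) = (-(2 + 3*0**2)**2/3*38)*(-27) = (-(2 + 3*0)**2/3*38)*(-27) = (-(2 + 0)**2/3*38)*(-27) = (-1/3*2**2*38)*(-27) = (-1/3*4*38)*(-27) = -4/3*38*(-27) = -152/3*(-27) = 1368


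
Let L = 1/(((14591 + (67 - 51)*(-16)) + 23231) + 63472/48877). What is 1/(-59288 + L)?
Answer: -1836176854/108863253271075 ≈ -1.6867e-5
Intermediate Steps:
L = 48877/1836176854 (L = 1/(((14591 + 16*(-16)) + 23231) + 63472*(1/48877)) = 1/(((14591 - 256) + 23231) + 63472/48877) = 1/((14335 + 23231) + 63472/48877) = 1/(37566 + 63472/48877) = 1/(1836176854/48877) = 48877/1836176854 ≈ 2.6619e-5)
1/(-59288 + L) = 1/(-59288 + 48877/1836176854) = 1/(-108863253271075/1836176854) = -1836176854/108863253271075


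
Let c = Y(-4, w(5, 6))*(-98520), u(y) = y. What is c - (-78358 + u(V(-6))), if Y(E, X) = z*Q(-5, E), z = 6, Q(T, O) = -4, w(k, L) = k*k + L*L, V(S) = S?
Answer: 2442844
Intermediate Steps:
w(k, L) = L² + k² (w(k, L) = k² + L² = L² + k²)
Y(E, X) = -24 (Y(E, X) = 6*(-4) = -24)
c = 2364480 (c = -24*(-98520) = 2364480)
c - (-78358 + u(V(-6))) = 2364480 - (-78358 - 6) = 2364480 - 1*(-78364) = 2364480 + 78364 = 2442844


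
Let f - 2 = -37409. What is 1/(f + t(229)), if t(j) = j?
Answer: -1/37178 ≈ -2.6898e-5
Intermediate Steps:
f = -37407 (f = 2 - 37409 = -37407)
1/(f + t(229)) = 1/(-37407 + 229) = 1/(-37178) = -1/37178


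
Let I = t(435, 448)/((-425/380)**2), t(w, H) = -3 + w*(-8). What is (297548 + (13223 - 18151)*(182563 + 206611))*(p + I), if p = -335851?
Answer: 275974217620851676/425 ≈ 6.4935e+14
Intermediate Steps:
t(w, H) = -3 - 8*w
I = -20117808/7225 (I = (-3 - 8*435)/((-425/380)**2) = (-3 - 3480)/((-425*1/380)**2) = -3483/((-85/76)**2) = -3483/7225/5776 = -3483*5776/7225 = -20117808/7225 ≈ -2784.5)
(297548 + (13223 - 18151)*(182563 + 206611))*(p + I) = (297548 + (13223 - 18151)*(182563 + 206611))*(-335851 - 20117808/7225) = (297548 - 4928*389174)*(-2446641283/7225) = (297548 - 1917849472)*(-2446641283/7225) = -1917551924*(-2446641283/7225) = 275974217620851676/425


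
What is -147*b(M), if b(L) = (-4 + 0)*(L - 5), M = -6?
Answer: -6468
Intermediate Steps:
b(L) = 20 - 4*L (b(L) = -4*(-5 + L) = 20 - 4*L)
-147*b(M) = -147*(20 - 4*(-6)) = -147*(20 + 24) = -147*44 = -6468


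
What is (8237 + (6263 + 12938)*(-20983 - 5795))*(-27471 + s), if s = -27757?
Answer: 28395815355148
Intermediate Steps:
(8237 + (6263 + 12938)*(-20983 - 5795))*(-27471 + s) = (8237 + (6263 + 12938)*(-20983 - 5795))*(-27471 - 27757) = (8237 + 19201*(-26778))*(-55228) = (8237 - 514164378)*(-55228) = -514156141*(-55228) = 28395815355148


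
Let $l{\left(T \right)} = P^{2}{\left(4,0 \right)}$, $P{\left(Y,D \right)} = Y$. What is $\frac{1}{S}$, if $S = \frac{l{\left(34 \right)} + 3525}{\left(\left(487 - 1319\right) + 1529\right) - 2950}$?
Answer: $- \frac{2253}{3541} \approx -0.63626$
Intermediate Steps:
$l{\left(T \right)} = 16$ ($l{\left(T \right)} = 4^{2} = 16$)
$S = - \frac{3541}{2253}$ ($S = \frac{16 + 3525}{\left(\left(487 - 1319\right) + 1529\right) - 2950} = \frac{3541}{\left(-832 + 1529\right) - 2950} = \frac{3541}{697 - 2950} = \frac{3541}{-2253} = 3541 \left(- \frac{1}{2253}\right) = - \frac{3541}{2253} \approx -1.5717$)
$\frac{1}{S} = \frac{1}{- \frac{3541}{2253}} = - \frac{2253}{3541}$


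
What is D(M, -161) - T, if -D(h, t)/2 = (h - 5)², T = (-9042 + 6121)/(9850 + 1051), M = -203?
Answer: -943238807/10901 ≈ -86528.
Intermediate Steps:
T = -2921/10901 ≈ -0.26796
D(h, t) = -2*(-5 + h)² (D(h, t) = -2*(h - 5)² = -2*(-5 + h)²)
D(M, -161) - T = -2*(-5 - 203)² - 1*(-2921/10901) = -2*(-208)² + 2921/10901 = -2*43264 + 2921/10901 = -86528 + 2921/10901 = -943238807/10901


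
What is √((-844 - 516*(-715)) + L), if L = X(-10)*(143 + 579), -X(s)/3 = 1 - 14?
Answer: √396254 ≈ 629.49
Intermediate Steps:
X(s) = 39 (X(s) = -3*(1 - 14) = -3*(-13) = 39)
L = 28158 (L = 39*(143 + 579) = 39*722 = 28158)
√((-844 - 516*(-715)) + L) = √((-844 - 516*(-715)) + 28158) = √((-844 + 368940) + 28158) = √(368096 + 28158) = √396254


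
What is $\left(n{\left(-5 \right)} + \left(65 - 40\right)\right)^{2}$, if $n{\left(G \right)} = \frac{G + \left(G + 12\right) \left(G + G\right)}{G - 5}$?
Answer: $\frac{4225}{4} \approx 1056.3$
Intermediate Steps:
$n{\left(G \right)} = \frac{G + 2 G \left(12 + G\right)}{-5 + G}$ ($n{\left(G \right)} = \frac{G + \left(12 + G\right) 2 G}{-5 + G} = \frac{G + 2 G \left(12 + G\right)}{-5 + G}$)
$\left(n{\left(-5 \right)} + \left(65 - 40\right)\right)^{2} = \left(- \frac{5 \left(25 + 2 \left(-5\right)\right)}{-5 - 5} + \left(65 - 40\right)\right)^{2} = \left(- \frac{5 \left(25 - 10\right)}{-10} + \left(65 - 40\right)\right)^{2} = \left(\left(-5\right) \left(- \frac{1}{10}\right) 15 + 25\right)^{2} = \left(\frac{15}{2} + 25\right)^{2} = \left(\frac{65}{2}\right)^{2} = \frac{4225}{4}$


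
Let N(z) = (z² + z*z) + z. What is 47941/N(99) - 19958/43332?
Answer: 280697809/142280622 ≈ 1.9728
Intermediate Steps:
N(z) = z + 2*z² (N(z) = (z² + z²) + z = 2*z² + z = z + 2*z²)
47941/N(99) - 19958/43332 = 47941/((99*(1 + 2*99))) - 19958/43332 = 47941/((99*(1 + 198))) - 19958*1/43332 = 47941/((99*199)) - 9979/21666 = 47941/19701 - 9979/21666 = 280697809/142280622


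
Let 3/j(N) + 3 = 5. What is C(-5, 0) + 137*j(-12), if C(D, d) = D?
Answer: 401/2 ≈ 200.50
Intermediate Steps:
j(N) = 3/2 (j(N) = 3/(-3 + 5) = 3/2)
C(-5, 0) + 137*j(-12) = -5 + 137*(3/2) = -5 + 411/2 = 401/2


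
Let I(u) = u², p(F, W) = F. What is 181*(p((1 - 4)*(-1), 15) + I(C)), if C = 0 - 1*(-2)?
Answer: 1267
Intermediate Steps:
C = 2 (C = 0 + 2 = 2)
181*(p((1 - 4)*(-1), 15) + I(C)) = 181*((1 - 4)*(-1) + 2²) = 181*(-3*(-1) + 4) = 181*(3 + 4) = 181*7 = 1267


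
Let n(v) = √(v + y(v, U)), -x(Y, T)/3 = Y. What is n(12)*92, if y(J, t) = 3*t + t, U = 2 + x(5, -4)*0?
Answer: 184*√5 ≈ 411.44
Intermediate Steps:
x(Y, T) = -3*Y
U = 2 (U = 2 - 3*5*0 = 2 - 15*0 = 2 + 0 = 2)
y(J, t) = 4*t
n(v) = √(8 + v) (n(v) = √(v + 4*2) = √(v + 8) = √(8 + v))
n(12)*92 = √(8 + 12)*92 = √20*92 = (2*√5)*92 = 184*√5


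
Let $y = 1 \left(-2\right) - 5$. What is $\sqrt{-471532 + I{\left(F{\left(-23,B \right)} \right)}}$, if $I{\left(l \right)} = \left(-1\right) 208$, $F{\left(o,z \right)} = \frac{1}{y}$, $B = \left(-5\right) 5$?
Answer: $2 i \sqrt{117935} \approx 686.83 i$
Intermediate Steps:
$y = -7$ ($y = -2 - 5 = -7$)
$B = -25$
$F{\left(o,z \right)} = - \frac{1}{7}$ ($F{\left(o,z \right)} = \frac{1}{-7} = - \frac{1}{7}$)
$I{\left(l \right)} = -208$
$\sqrt{-471532 + I{\left(F{\left(-23,B \right)} \right)}} = \sqrt{-471532 - 208} = \sqrt{-471740} = 2 i \sqrt{117935}$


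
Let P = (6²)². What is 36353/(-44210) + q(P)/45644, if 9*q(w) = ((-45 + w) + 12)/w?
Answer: -3225662763203/3922838890560 ≈ -0.82228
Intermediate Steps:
P = 1296 (P = 36² = 1296)
q(w) = (-33 + w)/(9*w) (q(w) = (((-45 + w) + 12)/w)/9 = ((-33 + w)/w)/9 = (-33 + w)/(9*w))
36353/(-44210) + q(P)/45644 = 36353/(-44210) + ((⅑)*(-33 + 1296)/1296)/45644 = 36353*(-1/44210) + ((⅑)*(1/1296)*1263)*(1/45644) = -36353/44210 + (421/3888)*(1/45644) = -36353/44210 + 421/177463872 = -3225662763203/3922838890560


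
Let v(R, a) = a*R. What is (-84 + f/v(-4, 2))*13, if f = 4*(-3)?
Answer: -2145/2 ≈ -1072.5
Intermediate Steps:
v(R, a) = R*a
f = -12
(-84 + f/v(-4, 2))*13 = (-84 - 12/((-4*2)))*13 = (-84 - 12/(-8))*13 = (-84 - 12*(-⅛))*13 = (-84 + 3/2)*13 = -165/2*13 = -2145/2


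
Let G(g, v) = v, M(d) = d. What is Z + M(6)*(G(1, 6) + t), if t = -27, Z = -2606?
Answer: -2732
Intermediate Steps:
Z + M(6)*(G(1, 6) + t) = -2606 + 6*(6 - 27) = -2606 + 6*(-21) = -2606 - 126 = -2732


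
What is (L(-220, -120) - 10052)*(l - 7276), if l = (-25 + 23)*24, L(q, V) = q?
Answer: 75232128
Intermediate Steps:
l = -48 (l = -2*24 = -48)
(L(-220, -120) - 10052)*(l - 7276) = (-220 - 10052)*(-48 - 7276) = -10272*(-7324) = 75232128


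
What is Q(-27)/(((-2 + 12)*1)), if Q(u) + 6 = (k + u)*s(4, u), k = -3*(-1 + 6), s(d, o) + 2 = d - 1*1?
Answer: -24/5 ≈ -4.8000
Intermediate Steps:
s(d, o) = -3 + d (s(d, o) = -2 + (d - 1*1) = -2 + (d - 1) = -2 + (-1 + d) = -3 + d)
k = -15 (k = -3*5 = -15)
Q(u) = -21 + u (Q(u) = -6 + (-15 + u)*(-3 + 4) = -6 + (-15 + u)*1 = -6 + (-15 + u) = -21 + u)
Q(-27)/(((-2 + 12)*1)) = (-21 - 27)/(((-2 + 12)*1)) = -48/(10*1) = -48/10 = -48*⅒ = -24/5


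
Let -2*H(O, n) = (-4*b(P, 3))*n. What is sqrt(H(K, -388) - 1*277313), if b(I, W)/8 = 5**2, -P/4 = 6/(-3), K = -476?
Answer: 3*I*sqrt(48057) ≈ 657.66*I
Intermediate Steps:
P = 8 (P = -24/(-3) = -24*(-1)/3 = -4*(-2) = 8)
b(I, W) = 200 (b(I, W) = 8*5**2 = 8*25 = 200)
H(O, n) = 400*n (H(O, n) = -(-4*200)*n/2 = -(-400)*n = 400*n)
sqrt(H(K, -388) - 1*277313) = sqrt(400*(-388) - 1*277313) = sqrt(-155200 - 277313) = sqrt(-432513) = 3*I*sqrt(48057)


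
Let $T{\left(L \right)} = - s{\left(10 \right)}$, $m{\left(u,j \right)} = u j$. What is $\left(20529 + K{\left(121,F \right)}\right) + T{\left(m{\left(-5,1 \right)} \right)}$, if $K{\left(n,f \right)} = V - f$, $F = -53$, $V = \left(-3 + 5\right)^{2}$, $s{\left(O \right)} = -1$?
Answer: $20587$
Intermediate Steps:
$m{\left(u,j \right)} = j u$
$T{\left(L \right)} = 1$ ($T{\left(L \right)} = \left(-1\right) \left(-1\right) = 1$)
$V = 4$ ($V = 2^{2} = 4$)
$K{\left(n,f \right)} = 4 - f$
$\left(20529 + K{\left(121,F \right)}\right) + T{\left(m{\left(-5,1 \right)} \right)} = \left(20529 + \left(4 - -53\right)\right) + 1 = \left(20529 + \left(4 + 53\right)\right) + 1 = \left(20529 + 57\right) + 1 = 20586 + 1 = 20587$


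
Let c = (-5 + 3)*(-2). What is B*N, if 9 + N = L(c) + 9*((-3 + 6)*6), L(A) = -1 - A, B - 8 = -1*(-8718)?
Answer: 1291448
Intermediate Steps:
B = 8726 (B = 8 - 1*(-8718) = 8 + 8718 = 8726)
c = 4 (c = -2*(-2) = 4)
N = 148 (N = -9 + ((-1 - 1*4) + 9*((-3 + 6)*6)) = -9 + ((-1 - 4) + 9*(3*6)) = -9 + (-5 + 9*18) = -9 + (-5 + 162) = -9 + 157 = 148)
B*N = 8726*148 = 1291448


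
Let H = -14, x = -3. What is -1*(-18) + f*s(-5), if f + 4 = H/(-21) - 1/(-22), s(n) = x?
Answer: 613/22 ≈ 27.864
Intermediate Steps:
s(n) = -3
f = -217/66 (f = -4 + (-14/(-21) - 1/(-22)) = -4 + (-14*(-1/21) - 1*(-1/22)) = -4 + (⅔ + 1/22) = -4 + 47/66 = -217/66 ≈ -3.2879)
-1*(-18) + f*s(-5) = -1*(-18) - 217/66*(-3) = 18 + 217/22 = 613/22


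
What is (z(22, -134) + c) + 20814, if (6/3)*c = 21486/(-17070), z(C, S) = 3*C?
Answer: 118803619/5690 ≈ 20879.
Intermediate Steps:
c = -3581/5690 (c = (21486/(-17070))/2 = (21486*(-1/17070))/2 = (½)*(-3581/2845) = -3581/5690 ≈ -0.62935)
(z(22, -134) + c) + 20814 = (3*22 - 3581/5690) + 20814 = (66 - 3581/5690) + 20814 = 371959/5690 + 20814 = 118803619/5690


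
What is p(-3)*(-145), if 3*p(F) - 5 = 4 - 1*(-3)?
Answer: -580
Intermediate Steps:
p(F) = 4 (p(F) = 5/3 + (4 - 1*(-3))/3 = 5/3 + (4 + 3)/3 = 5/3 + (1/3)*7 = 5/3 + 7/3 = 4)
p(-3)*(-145) = 4*(-145) = -580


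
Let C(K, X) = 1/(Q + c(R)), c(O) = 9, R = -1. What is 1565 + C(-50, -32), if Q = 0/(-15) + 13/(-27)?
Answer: 359977/230 ≈ 1565.1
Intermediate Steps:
Q = -13/27 (Q = 0*(-1/15) + 13*(-1/27) = 0 - 13/27 = -13/27 ≈ -0.48148)
C(K, X) = 27/230 (C(K, X) = 1/(-13/27 + 9) = 1/(230/27) = 27/230)
1565 + C(-50, -32) = 1565 + 27/230 = 359977/230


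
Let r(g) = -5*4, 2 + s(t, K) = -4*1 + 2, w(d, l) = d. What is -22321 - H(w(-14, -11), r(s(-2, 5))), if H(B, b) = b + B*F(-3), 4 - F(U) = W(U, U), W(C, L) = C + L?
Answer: -22161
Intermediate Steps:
F(U) = 4 - 2*U (F(U) = 4 - (U + U) = 4 - 2*U)
s(t, K) = -4 (s(t, K) = -2 + (-4*1 + 2) = -2 + (-4 + 2) = -2 - 2 = -4)
r(g) = -20
H(B, b) = b + 10*B (H(B, b) = b + B*(4 - 2*(-3)) = b + B*(4 + 6) = b + B*10 = b + 10*B)
-22321 - H(w(-14, -11), r(s(-2, 5))) = -22321 - (-20 + 10*(-14)) = -22321 - (-20 - 140) = -22321 - 1*(-160) = -22321 + 160 = -22161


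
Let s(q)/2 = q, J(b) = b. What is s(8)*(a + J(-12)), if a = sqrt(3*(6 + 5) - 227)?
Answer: -192 + 16*I*sqrt(194) ≈ -192.0 + 222.85*I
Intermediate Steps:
s(q) = 2*q
a = I*sqrt(194) (a = sqrt(3*11 - 227) = sqrt(33 - 227) = sqrt(-194) = I*sqrt(194) ≈ 13.928*I)
s(8)*(a + J(-12)) = (2*8)*(I*sqrt(194) - 12) = 16*(-12 + I*sqrt(194)) = -192 + 16*I*sqrt(194)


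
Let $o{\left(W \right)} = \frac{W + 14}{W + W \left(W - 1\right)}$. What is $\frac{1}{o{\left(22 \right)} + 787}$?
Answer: $\frac{121}{95236} \approx 0.0012705$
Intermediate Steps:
$o{\left(W \right)} = \frac{14 + W}{W + W \left(-1 + W\right)}$
$\frac{1}{o{\left(22 \right)} + 787} = \frac{1}{\frac{14 + 22}{484} + 787} = \frac{1}{\frac{1}{484} \cdot 36 + 787} = \frac{1}{\frac{9}{121} + 787} = \frac{1}{\frac{95236}{121}} = \frac{121}{95236}$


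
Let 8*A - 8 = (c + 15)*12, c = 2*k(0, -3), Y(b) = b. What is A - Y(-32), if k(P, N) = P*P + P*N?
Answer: 111/2 ≈ 55.500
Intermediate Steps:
k(P, N) = P² + N*P
c = 0 (c = 2*(0*(-3 + 0)) = 2*(0*(-3)) = 2*0 = 0)
A = 47/2 (A = 1 + ((0 + 15)*12)/8 = 1 + (15*12)/8 = 1 + (⅛)*180 = 1 + 45/2 = 47/2 ≈ 23.500)
A - Y(-32) = 47/2 - 1*(-32) = 47/2 + 32 = 111/2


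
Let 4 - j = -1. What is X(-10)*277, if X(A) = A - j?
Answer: -4155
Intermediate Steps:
j = 5 (j = 4 - 1*(-1) = 4 + 1 = 5)
X(A) = -5 + A (X(A) = A - 1*5 = A - 5 = -5 + A)
X(-10)*277 = (-5 - 10)*277 = -15*277 = -4155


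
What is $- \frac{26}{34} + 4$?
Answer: $\frac{55}{17} \approx 3.2353$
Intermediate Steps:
$- \frac{26}{34} + 4 = \left(-26\right) \frac{1}{34} + 4 = - \frac{13}{17} + 4 = \frac{55}{17}$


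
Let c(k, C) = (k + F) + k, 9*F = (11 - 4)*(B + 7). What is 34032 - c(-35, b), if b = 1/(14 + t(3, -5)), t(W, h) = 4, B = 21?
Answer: 306722/9 ≈ 34080.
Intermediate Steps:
F = 196/9 (F = ((11 - 4)*(21 + 7))/9 = (7*28)/9 = (⅑)*196 = 196/9 ≈ 21.778)
b = 1/18 (b = 1/(14 + 4) = 1/18 ≈ 0.055556)
c(k, C) = 196/9 + 2*k (c(k, C) = (k + 196/9) + k = (196/9 + k) + k = 196/9 + 2*k)
34032 - c(-35, b) = 34032 - (196/9 + 2*(-35)) = 34032 - (196/9 - 70) = 34032 - 1*(-434/9) = 34032 + 434/9 = 306722/9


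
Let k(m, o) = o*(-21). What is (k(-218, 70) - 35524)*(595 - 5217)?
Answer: 170986268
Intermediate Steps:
k(m, o) = -21*o
(k(-218, 70) - 35524)*(595 - 5217) = (-21*70 - 35524)*(595 - 5217) = (-1470 - 35524)*(-4622) = -36994*(-4622) = 170986268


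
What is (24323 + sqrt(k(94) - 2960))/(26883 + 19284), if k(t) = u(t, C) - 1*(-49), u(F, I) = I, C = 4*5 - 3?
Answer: 24323/46167 + I*sqrt(2894)/46167 ≈ 0.52685 + 0.0011652*I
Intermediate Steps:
C = 17 (C = 20 - 3 = 17)
k(t) = 66 (k(t) = 17 - 1*(-49) = 17 + 49 = 66)
(24323 + sqrt(k(94) - 2960))/(26883 + 19284) = (24323 + sqrt(66 - 2960))/(26883 + 19284) = (24323 + sqrt(-2894))/46167 = (24323 + I*sqrt(2894))*(1/46167) = 24323/46167 + I*sqrt(2894)/46167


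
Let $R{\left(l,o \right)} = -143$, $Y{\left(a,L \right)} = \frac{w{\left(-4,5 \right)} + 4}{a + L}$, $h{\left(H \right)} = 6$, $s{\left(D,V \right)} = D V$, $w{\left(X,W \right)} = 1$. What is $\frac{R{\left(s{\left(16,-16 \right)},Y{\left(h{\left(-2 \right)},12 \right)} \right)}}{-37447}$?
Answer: $\frac{143}{37447} \approx 0.0038187$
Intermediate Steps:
$Y{\left(a,L \right)} = \frac{5}{L + a}$ ($Y{\left(a,L \right)} = \frac{1 + 4}{a + L} = \frac{5}{L + a}$)
$\frac{R{\left(s{\left(16,-16 \right)},Y{\left(h{\left(-2 \right)},12 \right)} \right)}}{-37447} = - \frac{143}{-37447} = \left(-143\right) \left(- \frac{1}{37447}\right) = \frac{143}{37447}$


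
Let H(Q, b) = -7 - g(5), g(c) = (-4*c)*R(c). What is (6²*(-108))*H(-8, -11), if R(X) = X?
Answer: -361584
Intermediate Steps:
g(c) = -4*c² (g(c) = (-4*c)*c = -4*c²)
H(Q, b) = 93 (H(Q, b) = -7 - (-4)*5² = -7 - (-4)*25 = -7 - 1*(-100) = -7 + 100 = 93)
(6²*(-108))*H(-8, -11) = (6²*(-108))*93 = (36*(-108))*93 = -3888*93 = -361584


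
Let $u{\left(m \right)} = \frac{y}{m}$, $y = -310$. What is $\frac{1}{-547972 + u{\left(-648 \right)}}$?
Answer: $- \frac{324}{177542773} \approx -1.8249 \cdot 10^{-6}$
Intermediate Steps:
$u{\left(m \right)} = - \frac{310}{m}$
$\frac{1}{-547972 + u{\left(-648 \right)}} = \frac{1}{-547972 - \frac{310}{-648}} = \frac{1}{-547972 - - \frac{155}{324}} = \frac{1}{-547972 + \frac{155}{324}} = \frac{1}{- \frac{177542773}{324}} = - \frac{324}{177542773}$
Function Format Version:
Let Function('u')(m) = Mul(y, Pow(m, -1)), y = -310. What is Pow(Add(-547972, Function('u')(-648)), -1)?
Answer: Rational(-324, 177542773) ≈ -1.8249e-6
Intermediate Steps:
Function('u')(m) = Mul(-310, Pow(m, -1))
Pow(Add(-547972, Function('u')(-648)), -1) = Pow(Add(-547972, Mul(-310, Pow(-648, -1))), -1) = Pow(Add(-547972, Mul(-310, Rational(-1, 648))), -1) = Pow(Add(-547972, Rational(155, 324)), -1) = Pow(Rational(-177542773, 324), -1) = Rational(-324, 177542773)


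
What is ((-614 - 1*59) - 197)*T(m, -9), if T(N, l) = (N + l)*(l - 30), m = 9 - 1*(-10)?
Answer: 339300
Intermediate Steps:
m = 19 (m = 9 + 10 = 19)
T(N, l) = (-30 + l)*(N + l) (T(N, l) = (N + l)*(-30 + l) = (-30 + l)*(N + l))
((-614 - 1*59) - 197)*T(m, -9) = ((-614 - 1*59) - 197)*((-9)² - 30*19 - 30*(-9) + 19*(-9)) = ((-614 - 59) - 197)*(81 - 570 + 270 - 171) = (-673 - 197)*(-390) = -870*(-390) = 339300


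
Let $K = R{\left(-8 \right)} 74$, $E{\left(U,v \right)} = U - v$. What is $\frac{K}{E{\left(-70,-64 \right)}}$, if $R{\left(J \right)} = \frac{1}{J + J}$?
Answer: $\frac{37}{48} \approx 0.77083$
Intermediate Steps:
$R{\left(J \right)} = \frac{1}{2 J}$
$K = - \frac{37}{8}$ ($K = \frac{1}{2 \left(-8\right)} 74 = \frac{1}{2} \left(- \frac{1}{8}\right) 74 = \left(- \frac{1}{16}\right) 74 = - \frac{37}{8} \approx -4.625$)
$\frac{K}{E{\left(-70,-64 \right)}} = - \frac{37}{8 \left(-70 - -64\right)} = - \frac{37}{8 \left(-70 + 64\right)} = - \frac{37}{8 \left(-6\right)} = \left(- \frac{37}{8}\right) \left(- \frac{1}{6}\right) = \frac{37}{48}$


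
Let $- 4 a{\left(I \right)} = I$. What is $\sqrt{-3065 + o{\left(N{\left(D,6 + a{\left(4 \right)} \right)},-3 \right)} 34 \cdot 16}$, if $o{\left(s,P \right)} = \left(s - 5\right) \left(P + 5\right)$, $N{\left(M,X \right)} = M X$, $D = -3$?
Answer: $5 i \sqrt{993} \approx 157.56 i$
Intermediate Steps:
$a{\left(I \right)} = - \frac{I}{4}$
$o{\left(s,P \right)} = \left(-5 + s\right) \left(5 + P\right)$
$\sqrt{-3065 + o{\left(N{\left(D,6 + a{\left(4 \right)} \right)},-3 \right)} 34 \cdot 16} = \sqrt{-3065 + \left(-25 - -15 + 5 \left(- 3 \left(6 - 1\right)\right) - 3 \left(- 3 \left(6 - 1\right)\right)\right) 34 \cdot 16} = \sqrt{-3065 + \left(-25 + 15 + 5 \left(- 3 \left(6 - 1\right)\right) - 3 \left(- 3 \left(6 - 1\right)\right)\right) 544} = \sqrt{-3065 + \left(-25 + 15 + 5 \left(\left(-3\right) 5\right) - 3 \left(\left(-3\right) 5\right)\right) 544} = \sqrt{-3065 + \left(-25 + 15 + 5 \left(-15\right) - -45\right) 544} = \sqrt{-3065 + \left(-25 + 15 - 75 + 45\right) 544} = \sqrt{-3065 - 21760} = \sqrt{-24825} = 5 i \sqrt{993}$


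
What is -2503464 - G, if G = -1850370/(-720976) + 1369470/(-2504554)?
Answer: -1130141746088339229/451430831176 ≈ -2.5035e+6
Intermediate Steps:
G = 911749145565/451430831176 (G = -1850370*(-1/720976) + 1369470*(-1/2504554) = 925185/360488 - 684735/1252277 = 911749145565/451430831176 ≈ 2.0197)
-2503464 - G = -2503464 - 1*911749145565/451430831176 = -2503464 - 911749145565/451430831176 = -1130141746088339229/451430831176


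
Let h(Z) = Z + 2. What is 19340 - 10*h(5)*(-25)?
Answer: 21090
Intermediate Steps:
h(Z) = 2 + Z
19340 - 10*h(5)*(-25) = 19340 - 10*(2 + 5)*(-25) = 19340 - 10*7*(-25) = 19340 - 70*(-25) = 19340 - 1*(-1750) = 19340 + 1750 = 21090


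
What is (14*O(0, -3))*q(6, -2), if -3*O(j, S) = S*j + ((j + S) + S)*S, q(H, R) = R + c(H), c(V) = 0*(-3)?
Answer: 168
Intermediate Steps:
c(V) = 0
q(H, R) = R (q(H, R) = R + 0 = R)
O(j, S) = -S*j/3 - S*(j + 2*S)/3 (O(j, S) = -(S*j + ((j + S) + S)*S)/3 = -(S*j + ((S + j) + S)*S)/3 = -(S*j + (j + 2*S)*S)/3 = -(S*j + S*(j + 2*S))/3 = -S*j/3 - S*(j + 2*S)/3)
(14*O(0, -3))*q(6, -2) = (14*(-2/3*(-3)*(-3 + 0)))*(-2) = (14*(-2/3*(-3)*(-3)))*(-2) = (14*(-6))*(-2) = -84*(-2) = 168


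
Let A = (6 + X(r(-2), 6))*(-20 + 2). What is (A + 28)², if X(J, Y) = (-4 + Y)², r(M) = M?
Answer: 23104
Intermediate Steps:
A = -180 (A = (6 + (-4 + 6)²)*(-20 + 2) = (6 + 2²)*(-18) = (6 + 4)*(-18) = 10*(-18) = -180)
(A + 28)² = (-180 + 28)² = (-152)² = 23104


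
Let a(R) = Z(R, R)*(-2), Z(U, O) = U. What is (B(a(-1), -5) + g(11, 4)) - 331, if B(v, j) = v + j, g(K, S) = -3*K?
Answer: -367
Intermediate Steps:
a(R) = -2*R (a(R) = R*(-2) = -2*R)
B(v, j) = j + v
(B(a(-1), -5) + g(11, 4)) - 331 = ((-5 - 2*(-1)) - 3*11) - 331 = ((-5 + 2) - 33) - 331 = (-3 - 33) - 331 = -36 - 331 = -367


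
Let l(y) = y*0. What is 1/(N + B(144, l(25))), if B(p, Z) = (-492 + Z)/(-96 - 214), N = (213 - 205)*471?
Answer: 155/584286 ≈ 0.00026528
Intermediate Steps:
l(y) = 0
N = 3768 (N = 8*471 = 3768)
B(p, Z) = 246/155 - Z/310 (B(p, Z) = (-492 + Z)/(-310) = (-492 + Z)*(-1/310) = 246/155 - Z/310)
1/(N + B(144, l(25))) = 1/(3768 + (246/155 - 1/310*0)) = 1/(3768 + (246/155 + 0)) = 1/(3768 + 246/155) = 1/(584286/155) = 155/584286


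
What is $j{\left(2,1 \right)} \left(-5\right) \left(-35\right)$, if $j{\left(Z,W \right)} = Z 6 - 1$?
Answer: $1925$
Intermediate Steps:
$j{\left(Z,W \right)} = -1 + 6 Z$ ($j{\left(Z,W \right)} = 6 Z - 1 = -1 + 6 Z$)
$j{\left(2,1 \right)} \left(-5\right) \left(-35\right) = \left(-1 + 6 \cdot 2\right) \left(-5\right) \left(-35\right) = \left(-1 + 12\right) \left(-5\right) \left(-35\right) = 11 \left(-5\right) \left(-35\right) = \left(-55\right) \left(-35\right) = 1925$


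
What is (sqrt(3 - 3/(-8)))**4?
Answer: 729/64 ≈ 11.391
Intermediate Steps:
(sqrt(3 - 3/(-8)))**4 = (sqrt(3 - 3*(-1/8)))**4 = (sqrt(3 + 3/8))**4 = (sqrt(27/8))**4 = (3*sqrt(6)/4)**4 = 729/64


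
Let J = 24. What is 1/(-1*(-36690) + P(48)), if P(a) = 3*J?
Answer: 1/36762 ≈ 2.7202e-5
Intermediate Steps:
P(a) = 72 (P(a) = 3*24 = 72)
1/(-1*(-36690) + P(48)) = 1/(-1*(-36690) + 72) = 1/(36690 + 72) = 1/36762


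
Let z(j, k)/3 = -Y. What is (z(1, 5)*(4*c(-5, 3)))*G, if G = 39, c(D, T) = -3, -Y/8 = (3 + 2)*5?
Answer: -280800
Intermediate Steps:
Y = -200 (Y = -8*(3 + 2)*5 = -40*5 = -8*25 = -200)
z(j, k) = 600 (z(j, k) = 3*(-1*(-200)) = 3*200 = 600)
(z(1, 5)*(4*c(-5, 3)))*G = (600*(4*(-3)))*39 = (600*(-12))*39 = -7200*39 = -280800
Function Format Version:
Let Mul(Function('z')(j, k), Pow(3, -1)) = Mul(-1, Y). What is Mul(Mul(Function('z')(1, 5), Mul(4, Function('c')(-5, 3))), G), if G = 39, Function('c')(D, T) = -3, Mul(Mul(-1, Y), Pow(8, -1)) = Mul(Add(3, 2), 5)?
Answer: -280800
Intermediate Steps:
Y = -200 (Y = Mul(-8, Mul(Add(3, 2), 5)) = Mul(-8, Mul(5, 5)) = Mul(-8, 25) = -200)
Function('z')(j, k) = 600 (Function('z')(j, k) = Mul(3, Mul(-1, -200)) = Mul(3, 200) = 600)
Mul(Mul(Function('z')(1, 5), Mul(4, Function('c')(-5, 3))), G) = Mul(Mul(600, Mul(4, -3)), 39) = Mul(Mul(600, -12), 39) = Mul(-7200, 39) = -280800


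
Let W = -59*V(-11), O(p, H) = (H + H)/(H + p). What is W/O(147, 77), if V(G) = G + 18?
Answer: -6608/11 ≈ -600.73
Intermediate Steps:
V(G) = 18 + G
O(p, H) = 2*H/(H + p) (O(p, H) = (2*H)/(H + p) = 2*H/(H + p))
W = -413 (W = -59*(18 - 11) = -59*7 = -413)
W/O(147, 77) = -413/(2*77/(77 + 147)) = -413/(2*77/224) = -413/(2*77*(1/224)) = -413/11/16 = -413*16/11 = -6608/11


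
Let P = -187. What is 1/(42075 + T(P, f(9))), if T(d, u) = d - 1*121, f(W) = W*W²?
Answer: 1/41767 ≈ 2.3942e-5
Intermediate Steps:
f(W) = W³
T(d, u) = -121 + d (T(d, u) = d - 121 = -121 + d)
1/(42075 + T(P, f(9))) = 1/(42075 + (-121 - 187)) = 1/(42075 - 308) = 1/41767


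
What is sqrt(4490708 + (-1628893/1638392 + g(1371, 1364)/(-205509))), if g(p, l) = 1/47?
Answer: sqrt(5737883081481885538195731521562)/1130364440844 ≈ 2119.1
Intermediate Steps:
g(p, l) = 1/47
sqrt(4490708 + (-1628893/1638392 + g(1371, 1364)/(-205509))) = sqrt(4490708 + (-1628893/1638392 + (1/47)/(-205509))) = sqrt(4490708 + (-1628893*1/1638392 + (1/47)*(-1/205509))) = sqrt(4490708 + (-232699/234056 - 1/9658923)) = sqrt(4490708 - 2247621957233/2260728881688) = sqrt(10152271027205397871/2260728881688) = sqrt(5737883081481885538195731521562)/1130364440844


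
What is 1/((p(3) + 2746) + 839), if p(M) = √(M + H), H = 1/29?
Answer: 103965/372714437 - 2*√638/372714437 ≈ 0.00027880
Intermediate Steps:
H = 1/29 ≈ 0.034483
p(M) = √(1/29 + M) (p(M) = √(M + 1/29) = √(1/29 + M))
1/((p(3) + 2746) + 839) = 1/((√(29 + 841*3)/29 + 2746) + 839) = 1/((√(29 + 2523)/29 + 2746) + 839) = 1/((√2552/29 + 2746) + 839) = 1/(((2*√638)/29 + 2746) + 839) = 1/((2*√638/29 + 2746) + 839) = 1/((2746 + 2*√638/29) + 839) = 1/(3585 + 2*√638/29)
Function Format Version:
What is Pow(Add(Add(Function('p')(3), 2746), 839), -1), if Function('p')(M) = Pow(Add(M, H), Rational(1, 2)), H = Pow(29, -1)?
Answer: Add(Rational(103965, 372714437), Mul(Rational(-2, 372714437), Pow(638, Rational(1, 2)))) ≈ 0.00027880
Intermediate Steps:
H = Rational(1, 29) ≈ 0.034483
Function('p')(M) = Pow(Add(Rational(1, 29), M), Rational(1, 2)) (Function('p')(M) = Pow(Add(M, Rational(1, 29)), Rational(1, 2)) = Pow(Add(Rational(1, 29), M), Rational(1, 2)))
Pow(Add(Add(Function('p')(3), 2746), 839), -1) = Pow(Add(Add(Mul(Rational(1, 29), Pow(Add(29, Mul(841, 3)), Rational(1, 2))), 2746), 839), -1) = Pow(Add(Add(Mul(Rational(1, 29), Pow(Add(29, 2523), Rational(1, 2))), 2746), 839), -1) = Pow(Add(Add(Mul(Rational(1, 29), Pow(2552, Rational(1, 2))), 2746), 839), -1) = Pow(Add(Add(Mul(Rational(1, 29), Mul(2, Pow(638, Rational(1, 2)))), 2746), 839), -1) = Pow(Add(Add(Mul(Rational(2, 29), Pow(638, Rational(1, 2))), 2746), 839), -1) = Pow(Add(Add(2746, Mul(Rational(2, 29), Pow(638, Rational(1, 2)))), 839), -1) = Pow(Add(3585, Mul(Rational(2, 29), Pow(638, Rational(1, 2)))), -1)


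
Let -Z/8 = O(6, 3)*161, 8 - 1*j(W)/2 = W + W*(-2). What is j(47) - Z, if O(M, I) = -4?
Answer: -5042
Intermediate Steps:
j(W) = 16 + 2*W (j(W) = 16 - 2*(W + W*(-2)) = 16 - 2*(W - 2*W) = 16 - (-2)*W = 16 + 2*W)
Z = 5152 (Z = -(-32)*161 = -8*(-644) = 5152)
j(47) - Z = (16 + 2*47) - 1*5152 = (16 + 94) - 5152 = 110 - 5152 = -5042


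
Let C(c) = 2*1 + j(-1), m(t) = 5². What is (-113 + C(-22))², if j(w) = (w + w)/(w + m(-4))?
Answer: 1776889/144 ≈ 12340.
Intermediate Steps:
m(t) = 25
j(w) = 2*w/(25 + w) (j(w) = (w + w)/(w + 25) = (2*w)/(25 + w) = 2*w/(25 + w))
C(c) = 23/12 (C(c) = 2*1 + 2*(-1)/(25 - 1) = 2 + 2*(-1)/24 = 2 + 2*(-1)*(1/24) = 2 - 1/12 = 23/12)
(-113 + C(-22))² = (-113 + 23/12)² = (-1333/12)² = 1776889/144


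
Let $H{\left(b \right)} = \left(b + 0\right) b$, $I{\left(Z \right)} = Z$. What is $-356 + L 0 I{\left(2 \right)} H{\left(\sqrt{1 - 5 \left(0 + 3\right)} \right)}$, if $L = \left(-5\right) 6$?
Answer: $-356$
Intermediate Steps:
$L = -30$
$H{\left(b \right)} = b^{2}$ ($H{\left(b \right)} = b b = b^{2}$)
$-356 + L 0 I{\left(2 \right)} H{\left(\sqrt{1 - 5 \left(0 + 3\right)} \right)} = -356 + \left(-30\right) 0 \cdot 2 \left(\sqrt{1 - 5 \left(0 + 3\right)}\right)^{2} = -356 + 0 \cdot 2 \left(\sqrt{1 - 15}\right)^{2} = -356 + 0 \left(\sqrt{1 - 15}\right)^{2} = -356 + 0 \left(\sqrt{-14}\right)^{2} = -356 + 0 \left(i \sqrt{14}\right)^{2} = -356 + 0 \left(-14\right) = -356 + 0 = -356$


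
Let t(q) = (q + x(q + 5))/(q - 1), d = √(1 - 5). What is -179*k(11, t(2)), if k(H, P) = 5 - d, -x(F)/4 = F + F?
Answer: -895 + 358*I ≈ -895.0 + 358.0*I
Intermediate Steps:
x(F) = -8*F (x(F) = -4*(F + F) = -8*F)
d = 2*I (d = √(-4) = 2*I ≈ 2.0*I)
t(q) = (-40 - 7*q)/(-1 + q) (t(q) = (q - 8*(q + 5))/(q - 1) = (q - 8*(5 + q))/(-1 + q) = (q + (-40 - 8*q))/(-1 + q) = (-40 - 7*q)/(-1 + q))
k(H, P) = 5 - 2*I
-179*k(11, t(2)) = -179*(5 - 2*I) = -895 + 358*I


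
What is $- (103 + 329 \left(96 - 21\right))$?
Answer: $-24778$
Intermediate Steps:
$- (103 + 329 \left(96 - 21\right)) = - (103 + 329 \cdot 75) = - (103 + 24675) = \left(-1\right) 24778 = -24778$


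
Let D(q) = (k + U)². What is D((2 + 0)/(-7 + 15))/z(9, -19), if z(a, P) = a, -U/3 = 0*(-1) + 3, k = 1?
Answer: 64/9 ≈ 7.1111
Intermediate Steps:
U = -9 (U = -3*(0*(-1) + 3) = -3*(0 + 3) = -3*3 = -9)
D(q) = 64 (D(q) = (1 - 9)² = (-8)² = 64)
D((2 + 0)/(-7 + 15))/z(9, -19) = 64/9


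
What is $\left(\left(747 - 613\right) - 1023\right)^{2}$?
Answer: $790321$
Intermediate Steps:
$\left(\left(747 - 613\right) - 1023\right)^{2} = \left(134 - 1023\right)^{2} = \left(-889\right)^{2} = 790321$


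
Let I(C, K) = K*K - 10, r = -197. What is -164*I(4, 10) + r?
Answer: -14957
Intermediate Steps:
I(C, K) = -10 + K**2 (I(C, K) = K**2 - 10 = -10 + K**2)
-164*I(4, 10) + r = -164*(-10 + 10**2) - 197 = -164*(-10 + 100) - 197 = -164*90 - 197 = -14760 - 197 = -14957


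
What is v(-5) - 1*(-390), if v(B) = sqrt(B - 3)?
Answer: 390 + 2*I*sqrt(2) ≈ 390.0 + 2.8284*I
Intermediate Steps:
v(B) = sqrt(-3 + B)
v(-5) - 1*(-390) = sqrt(-3 - 5) - 1*(-390) = sqrt(-8) + 390 = 2*I*sqrt(2) + 390 = 390 + 2*I*sqrt(2)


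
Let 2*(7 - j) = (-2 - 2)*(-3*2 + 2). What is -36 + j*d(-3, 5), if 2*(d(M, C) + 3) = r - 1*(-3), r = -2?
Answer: -67/2 ≈ -33.500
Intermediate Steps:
j = -1 (j = 7 - (-2 - 2)*(-3*2 + 2)/2 = 7 - (-2)*(-6 + 2) = 7 - (-2)*(-4) = 7 - ½*16 = 7 - 8 = -1)
d(M, C) = -5/2 (d(M, C) = -3 + (-2 - 1*(-3))/2 = -3 + (-2 + 3)/2 = -3 + (½)*1 = -3 + ½ = -5/2)
-36 + j*d(-3, 5) = -36 - 1*(-5/2) = -36 + 5/2 = -67/2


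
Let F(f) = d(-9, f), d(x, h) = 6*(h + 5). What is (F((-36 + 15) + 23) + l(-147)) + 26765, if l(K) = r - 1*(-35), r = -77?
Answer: 26765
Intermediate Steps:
l(K) = -42 (l(K) = -77 - 1*(-35) = -77 + 35 = -42)
d(x, h) = 30 + 6*h (d(x, h) = 6*(5 + h) = 30 + 6*h)
F(f) = 30 + 6*f
(F((-36 + 15) + 23) + l(-147)) + 26765 = ((30 + 6*((-36 + 15) + 23)) - 42) + 26765 = ((30 + 6*(-21 + 23)) - 42) + 26765 = ((30 + 6*2) - 42) + 26765 = ((30 + 12) - 42) + 26765 = (42 - 42) + 26765 = 0 + 26765 = 26765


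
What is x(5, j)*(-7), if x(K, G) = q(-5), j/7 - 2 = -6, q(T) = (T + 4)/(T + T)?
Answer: -7/10 ≈ -0.70000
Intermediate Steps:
q(T) = (4 + T)/(2*T) (q(T) = (4 + T)/((2*T)) = (4 + T)*(1/(2*T)) = (4 + T)/(2*T))
j = -28 (j = 14 + 7*(-6) = 14 - 42 = -28)
x(K, G) = 1/10 (x(K, G) = (1/2)*(4 - 5)/(-5) = (1/2)*(-1/5)*(-1) = 1/10)
x(5, j)*(-7) = (1/10)*(-7) = -7/10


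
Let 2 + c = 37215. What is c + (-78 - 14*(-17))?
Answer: 37373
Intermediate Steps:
c = 37213 (c = -2 + 37215 = 37213)
c + (-78 - 14*(-17)) = 37213 + (-78 - 14*(-17)) = 37213 + (-78 + 238) = 37213 + 160 = 37373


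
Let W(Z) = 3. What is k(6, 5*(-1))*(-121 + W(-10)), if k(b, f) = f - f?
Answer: 0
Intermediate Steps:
k(b, f) = 0
k(6, 5*(-1))*(-121 + W(-10)) = 0*(-121 + 3) = 0*(-118) = 0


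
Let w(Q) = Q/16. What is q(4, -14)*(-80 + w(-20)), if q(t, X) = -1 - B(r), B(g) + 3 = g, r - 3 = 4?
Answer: 1625/4 ≈ 406.25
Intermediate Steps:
r = 7 (r = 3 + 4 = 7)
B(g) = -3 + g
w(Q) = Q/16 (w(Q) = Q*(1/16) = Q/16)
q(t, X) = -5 (q(t, X) = -1 - (-3 + 7) = -1 - 1*4 = -1 - 4 = -5)
q(4, -14)*(-80 + w(-20)) = -5*(-80 + (1/16)*(-20)) = -5*(-80 - 5/4) = -5*(-325/4) = 1625/4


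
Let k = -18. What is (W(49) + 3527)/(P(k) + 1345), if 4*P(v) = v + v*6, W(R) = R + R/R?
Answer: 7154/2627 ≈ 2.7233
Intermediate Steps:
W(R) = 1 + R (W(R) = R + 1 = 1 + R)
P(v) = 7*v/4 (P(v) = (v + v*6)/4 = (v + 6*v)/4 = (7*v)/4 = 7*v/4)
(W(49) + 3527)/(P(k) + 1345) = ((1 + 49) + 3527)/((7/4)*(-18) + 1345) = (50 + 3527)/(-63/2 + 1345) = 3577/(2627/2) = 3577*(2/2627) = 7154/2627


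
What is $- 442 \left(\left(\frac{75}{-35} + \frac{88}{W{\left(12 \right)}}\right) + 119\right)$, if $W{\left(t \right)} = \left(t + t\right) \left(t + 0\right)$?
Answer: $- \frac{6525025}{126} \approx -51786.0$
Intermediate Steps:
$W{\left(t \right)} = 2 t^{2}$ ($W{\left(t \right)} = 2 t t = 2 t^{2}$)
$- 442 \left(\left(\frac{75}{-35} + \frac{88}{W{\left(12 \right)}}\right) + 119\right) = - 442 \left(\left(\frac{75}{-35} + \frac{88}{2 \cdot 12^{2}}\right) + 119\right) = - 442 \left(\left(75 \left(- \frac{1}{35}\right) + \frac{88}{2 \cdot 144}\right) + 119\right) = - 442 \left(\left(- \frac{15}{7} + \frac{88}{288}\right) + 119\right) = - 442 \left(\left(- \frac{15}{7} + 88 \cdot \frac{1}{288}\right) + 119\right) = - 442 \left(\left(- \frac{15}{7} + \frac{11}{36}\right) + 119\right) = - 442 \left(- \frac{463}{252} + 119\right) = \left(-442\right) \frac{29525}{252} = - \frac{6525025}{126}$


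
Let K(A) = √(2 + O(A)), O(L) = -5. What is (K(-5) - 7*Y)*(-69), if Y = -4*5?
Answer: -9660 - 69*I*√3 ≈ -9660.0 - 119.51*I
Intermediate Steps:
Y = -20
K(A) = I*√3 (K(A) = √(2 - 5) = √(-3) = I*√3)
(K(-5) - 7*Y)*(-69) = (I*√3 - 7*(-20))*(-69) = (I*√3 + 140)*(-69) = (140 + I*√3)*(-69) = -9660 - 69*I*√3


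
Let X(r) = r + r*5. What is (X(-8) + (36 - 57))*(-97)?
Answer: 6693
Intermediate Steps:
X(r) = 6*r (X(r) = r + 5*r = 6*r)
(X(-8) + (36 - 57))*(-97) = (6*(-8) + (36 - 57))*(-97) = (-48 - 21)*(-97) = -69*(-97) = 6693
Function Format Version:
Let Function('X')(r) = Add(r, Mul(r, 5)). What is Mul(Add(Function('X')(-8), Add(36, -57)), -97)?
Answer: 6693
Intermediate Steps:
Function('X')(r) = Mul(6, r) (Function('X')(r) = Add(r, Mul(5, r)) = Mul(6, r))
Mul(Add(Function('X')(-8), Add(36, -57)), -97) = Mul(Add(Mul(6, -8), Add(36, -57)), -97) = Mul(Add(-48, -21), -97) = Mul(-69, -97) = 6693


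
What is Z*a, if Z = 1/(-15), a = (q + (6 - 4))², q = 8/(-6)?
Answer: -4/135 ≈ -0.029630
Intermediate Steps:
q = -4/3 (q = 8*(-⅙) = -4/3 ≈ -1.3333)
a = 4/9 (a = (-4/3 + (6 - 4))² = (-4/3 + 2)² = (⅔)² = 4/9 ≈ 0.44444)
Z = -1/15 ≈ -0.066667
Z*a = -1/15*4/9 = -4/135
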